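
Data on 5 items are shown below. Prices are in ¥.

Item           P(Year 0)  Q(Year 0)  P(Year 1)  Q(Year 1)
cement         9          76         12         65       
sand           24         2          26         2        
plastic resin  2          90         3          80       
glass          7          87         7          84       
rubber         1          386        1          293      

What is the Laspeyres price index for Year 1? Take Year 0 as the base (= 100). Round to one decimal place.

116.9

Laspeyres price index uses base-period quantities as weights.
ΣP(Year 1)·Q(Year 0) = 12×76 + 26×2 + 3×90 + 7×87 + 1×386 = 912 + 52 + 270 + 609 + 386 = 2229
ΣP(Year 0)·Q(Year 0) = 9×76 + 24×2 + 2×90 + 7×87 + 1×386 = 684 + 48 + 180 + 609 + 386 = 1907
Index = 2229 / 1907 × 100 = 116.8852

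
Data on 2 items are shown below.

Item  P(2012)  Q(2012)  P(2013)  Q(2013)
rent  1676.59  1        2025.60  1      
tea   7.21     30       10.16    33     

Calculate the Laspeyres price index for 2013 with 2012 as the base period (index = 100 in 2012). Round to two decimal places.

Laspeyres price index uses base-period quantities as weights.
ΣP(2013)·Q(2012) = 2025.60×1 + 10.16×30 = 2025.6 + 304.8 = 2330.4
ΣP(2012)·Q(2012) = 1676.59×1 + 7.21×30 = 1676.59 + 216.3 = 1892.89
Index = 2330.4 / 1892.89 × 100 = 123.1133

123.11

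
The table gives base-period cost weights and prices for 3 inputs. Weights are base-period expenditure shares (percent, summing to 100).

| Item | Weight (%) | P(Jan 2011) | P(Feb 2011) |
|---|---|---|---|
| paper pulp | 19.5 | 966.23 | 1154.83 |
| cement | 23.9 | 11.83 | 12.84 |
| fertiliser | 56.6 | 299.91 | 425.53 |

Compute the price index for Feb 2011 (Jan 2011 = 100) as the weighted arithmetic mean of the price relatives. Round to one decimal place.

129.6

paper pulp: 19.5 × (1154.83/966.23) = 19.5 × 1.195192 = 23.3062
cement: 23.9 × (12.84/11.83) = 23.9 × 1.085376 = 25.9405
fertiliser: 56.6 × (425.53/299.91) = 56.6 × 1.418859 = 80.3074
Index = Σ wᵢ·(p₁ᵢ/p₀ᵢ) = 23.3062 + 25.9405 + 80.3074 = 129.5541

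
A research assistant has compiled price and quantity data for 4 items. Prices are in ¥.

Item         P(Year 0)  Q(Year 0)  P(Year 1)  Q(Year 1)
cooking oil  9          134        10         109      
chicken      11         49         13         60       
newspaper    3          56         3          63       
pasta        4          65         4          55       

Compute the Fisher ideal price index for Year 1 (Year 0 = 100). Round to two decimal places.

Laspeyres component (base-period weights):
ΣP(Year 1)Q(Year 0) = 10×134 + 13×49 + 3×56 + 4×65 = 1340 + 637 + 168 + 260 = 2405
ΣP(Year 0)Q(Year 0) = 9×134 + 11×49 + 3×56 + 4×65 = 1206 + 539 + 168 + 260 = 2173
L = 2405 / 2173 × 100 = 110.6765
Paasche component (current-period weights):
ΣP(Year 1)Q(Year 1) = 10×109 + 13×60 + 3×63 + 4×55 = 1090 + 780 + 189 + 220 = 2279
ΣP(Year 0)Q(Year 1) = 9×109 + 11×60 + 3×63 + 4×55 = 981 + 660 + 189 + 220 = 2050
P = 2279 / 2050 × 100 = 111.1707
Fisher = √(L × P) = √(110.6765 × 111.1707) = 110.9233

110.92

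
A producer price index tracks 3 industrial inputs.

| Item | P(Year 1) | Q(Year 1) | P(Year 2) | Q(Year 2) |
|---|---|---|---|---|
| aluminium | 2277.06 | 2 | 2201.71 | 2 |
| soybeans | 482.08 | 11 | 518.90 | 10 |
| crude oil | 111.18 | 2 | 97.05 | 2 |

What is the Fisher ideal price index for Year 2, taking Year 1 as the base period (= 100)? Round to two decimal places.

102.11

Laspeyres component (base-period weights):
ΣP(Year 2)Q(Year 1) = 2201.71×2 + 518.90×11 + 97.05×2 = 4403.42 + 5707.9 + 194.1 = 10305.42
ΣP(Year 1)Q(Year 1) = 2277.06×2 + 482.08×11 + 111.18×2 = 4554.12 + 5302.88 + 222.36 = 10079.36
L = 10305.42 / 10079.36 × 100 = 102.2428
Paasche component (current-period weights):
ΣP(Year 2)Q(Year 2) = 2201.71×2 + 518.90×10 + 97.05×2 = 4403.42 + 5189 + 194.1 = 9786.52
ΣP(Year 1)Q(Year 2) = 2277.06×2 + 482.08×10 + 111.18×2 = 4554.12 + 4820.8 + 222.36 = 9597.28
P = 9786.52 / 9597.28 × 100 = 101.9718
Fisher = √(L × P) = √(102.2428 × 101.9718) = 102.1072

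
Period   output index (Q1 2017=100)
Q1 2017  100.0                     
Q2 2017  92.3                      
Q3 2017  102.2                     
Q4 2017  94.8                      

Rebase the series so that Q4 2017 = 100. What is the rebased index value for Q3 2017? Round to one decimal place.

107.8

Rebased(Q3 2017) = 102.2 / 94.8 × 100 = 107.8059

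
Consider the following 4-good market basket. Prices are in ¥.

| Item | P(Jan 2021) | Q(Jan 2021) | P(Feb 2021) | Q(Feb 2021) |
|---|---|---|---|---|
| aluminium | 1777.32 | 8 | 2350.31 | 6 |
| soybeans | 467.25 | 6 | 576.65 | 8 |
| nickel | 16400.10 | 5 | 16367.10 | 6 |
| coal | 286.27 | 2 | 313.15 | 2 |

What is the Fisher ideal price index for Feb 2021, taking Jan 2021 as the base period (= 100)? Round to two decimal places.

Laspeyres component (base-period weights):
ΣP(Feb 2021)Q(Jan 2021) = 2350.31×8 + 576.65×6 + 16367.10×5 + 313.15×2 = 18802.48 + 3459.9 + 81835.5 + 626.3 = 104724.18
ΣP(Jan 2021)Q(Jan 2021) = 1777.32×8 + 467.25×6 + 16400.10×5 + 286.27×2 = 14218.56 + 2803.5 + 82000.5 + 572.54 = 99595.1
L = 104724.18 / 99595.1 × 100 = 105.1499
Paasche component (current-period weights):
ΣP(Feb 2021)Q(Feb 2021) = 2350.31×6 + 576.65×8 + 16367.10×6 + 313.15×2 = 14101.86 + 4613.2 + 98202.6 + 626.3 = 117543.96
ΣP(Jan 2021)Q(Feb 2021) = 1777.32×6 + 467.25×8 + 16400.10×6 + 286.27×2 = 10663.92 + 3738 + 98400.6 + 572.54 = 113375.06
P = 117543.96 / 113375.06 × 100 = 103.6771
Fisher = √(L × P) = √(105.1499 × 103.6771) = 104.4109

104.41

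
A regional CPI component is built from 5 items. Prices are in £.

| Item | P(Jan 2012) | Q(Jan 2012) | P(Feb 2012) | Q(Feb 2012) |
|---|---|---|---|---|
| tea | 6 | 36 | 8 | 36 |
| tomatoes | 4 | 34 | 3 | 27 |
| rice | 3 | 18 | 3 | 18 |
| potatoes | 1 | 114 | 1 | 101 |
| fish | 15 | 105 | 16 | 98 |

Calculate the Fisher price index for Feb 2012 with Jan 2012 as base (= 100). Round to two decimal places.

Laspeyres component (base-period weights):
ΣP(Feb 2012)Q(Jan 2012) = 8×36 + 3×34 + 3×18 + 1×114 + 16×105 = 288 + 102 + 54 + 114 + 1680 = 2238
ΣP(Jan 2012)Q(Jan 2012) = 6×36 + 4×34 + 3×18 + 1×114 + 15×105 = 216 + 136 + 54 + 114 + 1575 = 2095
L = 2238 / 2095 × 100 = 106.8258
Paasche component (current-period weights):
ΣP(Feb 2012)Q(Feb 2012) = 8×36 + 3×27 + 3×18 + 1×101 + 16×98 = 288 + 81 + 54 + 101 + 1568 = 2092
ΣP(Jan 2012)Q(Feb 2012) = 6×36 + 4×27 + 3×18 + 1×101 + 15×98 = 216 + 108 + 54 + 101 + 1470 = 1949
P = 2092 / 1949 × 100 = 107.3371
Fisher = √(L × P) = √(106.8258 × 107.3371) = 107.0811

107.08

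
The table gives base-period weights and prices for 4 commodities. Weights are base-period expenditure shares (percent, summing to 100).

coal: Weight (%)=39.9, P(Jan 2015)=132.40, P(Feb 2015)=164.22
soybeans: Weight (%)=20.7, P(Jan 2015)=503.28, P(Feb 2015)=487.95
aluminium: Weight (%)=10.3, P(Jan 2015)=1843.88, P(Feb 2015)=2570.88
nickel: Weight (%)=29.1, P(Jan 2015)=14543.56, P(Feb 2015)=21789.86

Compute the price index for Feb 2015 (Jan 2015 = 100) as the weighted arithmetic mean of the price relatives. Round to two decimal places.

127.52

coal: 39.9 × (164.22/132.40) = 39.9 × 1.240332 = 49.4893
soybeans: 20.7 × (487.95/503.28) = 20.7 × 0.969540 = 20.0695
aluminium: 10.3 × (2570.88/1843.88) = 10.3 × 1.394277 = 14.3611
nickel: 29.1 × (21789.86/14543.56) = 29.1 × 1.498248 = 43.5990
Index = Σ wᵢ·(p₁ᵢ/p₀ᵢ) = 49.4893 + 20.0695 + 14.3611 + 43.5990 = 127.5188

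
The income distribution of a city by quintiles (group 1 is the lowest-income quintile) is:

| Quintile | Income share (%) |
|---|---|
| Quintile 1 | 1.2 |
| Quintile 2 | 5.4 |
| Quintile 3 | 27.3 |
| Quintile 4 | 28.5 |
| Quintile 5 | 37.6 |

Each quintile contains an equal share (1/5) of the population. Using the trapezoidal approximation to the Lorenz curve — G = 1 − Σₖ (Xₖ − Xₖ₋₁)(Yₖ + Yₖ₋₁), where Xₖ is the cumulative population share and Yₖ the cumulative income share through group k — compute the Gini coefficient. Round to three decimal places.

0.384

Cumulative income shares Yₖ: 0.0120, 0.0660, 0.3390, 0.6240, 1.0000
Σ (Xₖ−Xₖ₋₁)(Yₖ+Yₖ₋₁) = (1/5)(0.0120+0.0000) + (1/5)(0.0660+0.0120) + (1/5)(0.3390+0.0660) + (1/5)(0.6240+0.3390) + (1/5)(1.0000+0.6240)
  = 0.0024 + 0.0156 + 0.0810 + 0.1926 + 0.3248 = 0.6164
G = 1 − 0.6164 = 0.3836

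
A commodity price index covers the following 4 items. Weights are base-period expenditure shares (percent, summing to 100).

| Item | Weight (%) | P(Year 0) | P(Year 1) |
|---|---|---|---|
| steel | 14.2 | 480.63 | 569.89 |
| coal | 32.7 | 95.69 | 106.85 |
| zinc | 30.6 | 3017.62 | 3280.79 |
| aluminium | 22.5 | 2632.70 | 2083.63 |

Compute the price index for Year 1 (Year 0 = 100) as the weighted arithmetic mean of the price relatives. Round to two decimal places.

104.43

steel: 14.2 × (569.89/480.63) = 14.2 × 1.185715 = 16.8371
coal: 32.7 × (106.85/95.69) = 32.7 × 1.116627 = 36.5137
zinc: 30.6 × (3280.79/3017.62) = 30.6 × 1.087211 = 33.2687
aluminium: 22.5 × (2083.63/2632.70) = 22.5 × 0.791442 = 17.8075
Index = Σ wᵢ·(p₁ᵢ/p₀ᵢ) = 16.8371 + 36.5137 + 33.2687 + 17.8075 = 104.4269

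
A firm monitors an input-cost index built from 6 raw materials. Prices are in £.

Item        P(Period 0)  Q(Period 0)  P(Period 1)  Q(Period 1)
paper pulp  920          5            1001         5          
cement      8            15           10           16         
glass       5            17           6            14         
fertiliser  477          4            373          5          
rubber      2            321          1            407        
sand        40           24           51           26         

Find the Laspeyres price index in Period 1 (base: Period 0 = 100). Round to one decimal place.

99.7

Laspeyres price index uses base-period quantities as weights.
ΣP(Period 1)·Q(Period 0) = 1001×5 + 10×15 + 6×17 + 373×4 + 1×321 + 51×24 = 5005 + 150 + 102 + 1492 + 321 + 1224 = 8294
ΣP(Period 0)·Q(Period 0) = 920×5 + 8×15 + 5×17 + 477×4 + 2×321 + 40×24 = 4600 + 120 + 85 + 1908 + 642 + 960 = 8315
Index = 8294 / 8315 × 100 = 99.7474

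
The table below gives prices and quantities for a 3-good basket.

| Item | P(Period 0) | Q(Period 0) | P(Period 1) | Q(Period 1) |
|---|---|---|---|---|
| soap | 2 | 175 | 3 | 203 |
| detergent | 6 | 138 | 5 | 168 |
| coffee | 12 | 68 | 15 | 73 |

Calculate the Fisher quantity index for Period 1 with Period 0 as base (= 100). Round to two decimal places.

Laspeyres component (base-period weights):
ΣP(Period 0)Q(Period 1) = 2×203 + 6×168 + 12×73 = 406 + 1008 + 876 = 2290
ΣP(Period 0)Q(Period 0) = 2×175 + 6×138 + 12×68 = 350 + 828 + 816 = 1994
L = 2290 / 1994 × 100 = 114.8445
Paasche component (current-period weights):
ΣP(Period 1)Q(Period 1) = 3×203 + 5×168 + 15×73 = 609 + 840 + 1095 = 2544
ΣP(Period 1)Q(Period 0) = 3×175 + 5×138 + 15×68 = 525 + 690 + 1020 = 2235
P = 2544 / 2235 × 100 = 113.8255
Fisher = √(L × P) = √(114.8445 × 113.8255) = 114.3339

114.33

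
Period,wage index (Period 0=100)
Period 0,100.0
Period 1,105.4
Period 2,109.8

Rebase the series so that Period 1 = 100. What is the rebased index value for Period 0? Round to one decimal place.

Rebased(Period 0) = 100.0 / 105.4 × 100 = 94.8767

94.9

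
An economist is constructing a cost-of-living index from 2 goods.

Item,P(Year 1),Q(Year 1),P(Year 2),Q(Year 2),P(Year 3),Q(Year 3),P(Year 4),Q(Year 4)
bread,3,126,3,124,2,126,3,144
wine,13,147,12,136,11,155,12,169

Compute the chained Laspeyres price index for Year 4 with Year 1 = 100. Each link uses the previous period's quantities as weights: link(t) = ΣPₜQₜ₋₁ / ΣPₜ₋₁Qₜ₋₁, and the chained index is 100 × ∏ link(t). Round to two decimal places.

93.13

Link Year 1→Year 2:
ΣP(Year 2)Q(Year 1) = 3×126 + 12×147 = 378 + 1764 = 2142
ΣP(Year 1)Q(Year 1) = 3×126 + 13×147 = 378 + 1911 = 2289
link = 2142/2289 = 0.935780
Link Year 2→Year 3:
ΣP(Year 3)Q(Year 2) = 2×124 + 11×136 = 248 + 1496 = 1744
ΣP(Year 2)Q(Year 2) = 3×124 + 12×136 = 372 + 1632 = 2004
link = 1744/2004 = 0.870259
Link Year 3→Year 4:
ΣP(Year 4)Q(Year 3) = 3×126 + 12×155 = 378 + 1860 = 2238
ΣP(Year 3)Q(Year 3) = 2×126 + 11×155 = 252 + 1705 = 1957
link = 2238/1957 = 1.143587
Chained index = 100 × 0.935780 × 0.870259 × 1.143587 = 93.1304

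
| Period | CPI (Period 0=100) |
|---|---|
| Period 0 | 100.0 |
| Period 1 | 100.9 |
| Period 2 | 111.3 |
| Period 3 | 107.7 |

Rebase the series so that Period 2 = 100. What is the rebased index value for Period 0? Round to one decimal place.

89.8

Rebased(Period 0) = 100.0 / 111.3 × 100 = 89.8473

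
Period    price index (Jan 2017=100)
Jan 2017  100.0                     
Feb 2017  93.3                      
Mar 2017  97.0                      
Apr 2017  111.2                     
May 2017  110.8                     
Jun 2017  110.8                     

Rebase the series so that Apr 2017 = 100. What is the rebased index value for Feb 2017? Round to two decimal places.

83.90

Rebased(Feb 2017) = 93.3 / 111.2 × 100 = 83.9029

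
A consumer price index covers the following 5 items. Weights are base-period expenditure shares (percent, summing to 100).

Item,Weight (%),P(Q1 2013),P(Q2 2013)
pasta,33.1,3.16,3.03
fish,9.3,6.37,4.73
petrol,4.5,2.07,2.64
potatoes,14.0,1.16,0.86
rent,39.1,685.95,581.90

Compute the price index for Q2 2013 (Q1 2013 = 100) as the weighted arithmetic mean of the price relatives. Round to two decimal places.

87.93

pasta: 33.1 × (3.03/3.16) = 33.1 × 0.958861 = 31.7383
fish: 9.3 × (4.73/6.37) = 9.3 × 0.742543 = 6.9057
petrol: 4.5 × (2.64/2.07) = 4.5 × 1.275362 = 5.7391
potatoes: 14.0 × (0.86/1.16) = 14.0 × 0.741379 = 10.3793
rent: 39.1 × (581.90/685.95) = 39.1 × 0.848313 = 33.1690
Index = Σ wᵢ·(p₁ᵢ/p₀ᵢ) = 31.7383 + 6.9057 + 5.7391 + 10.3793 + 33.1690 = 87.9314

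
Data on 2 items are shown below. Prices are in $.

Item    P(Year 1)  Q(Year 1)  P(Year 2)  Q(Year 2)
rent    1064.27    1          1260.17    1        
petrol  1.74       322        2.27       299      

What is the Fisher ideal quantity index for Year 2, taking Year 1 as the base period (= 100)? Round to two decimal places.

Laspeyres component (base-period weights):
ΣP(Year 1)Q(Year 2) = 1064.27×1 + 1.74×299 = 1064.27 + 520.26 = 1584.53
ΣP(Year 1)Q(Year 1) = 1064.27×1 + 1.74×322 = 1064.27 + 560.28 = 1624.55
L = 1584.53 / 1624.55 × 100 = 97.5365
Paasche component (current-period weights):
ΣP(Year 2)Q(Year 2) = 1260.17×1 + 2.27×299 = 1260.17 + 678.73 = 1938.9
ΣP(Year 2)Q(Year 1) = 1260.17×1 + 2.27×322 = 1260.17 + 730.94 = 1991.11
P = 1938.9 / 1991.11 × 100 = 97.3778
Fisher = √(L × P) = √(97.5365 × 97.3778) = 97.4572

97.46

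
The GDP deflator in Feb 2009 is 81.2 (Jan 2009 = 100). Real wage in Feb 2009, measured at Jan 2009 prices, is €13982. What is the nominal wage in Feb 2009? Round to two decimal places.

Nominal = Real × (Index/100) = 13982 × (81.2/100)
        = 13982 × 0.812 = 11353.3840

11353.38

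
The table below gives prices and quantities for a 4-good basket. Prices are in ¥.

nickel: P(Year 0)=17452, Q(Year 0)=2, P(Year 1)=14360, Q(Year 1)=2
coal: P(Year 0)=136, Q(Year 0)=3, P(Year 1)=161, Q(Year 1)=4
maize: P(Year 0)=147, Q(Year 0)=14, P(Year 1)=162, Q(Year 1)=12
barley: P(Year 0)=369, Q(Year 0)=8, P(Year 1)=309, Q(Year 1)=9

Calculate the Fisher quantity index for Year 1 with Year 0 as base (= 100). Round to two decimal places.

Laspeyres component (base-period weights):
ΣP(Year 0)Q(Year 1) = 17452×2 + 136×4 + 147×12 + 369×9 = 34904 + 544 + 1764 + 3321 = 40533
ΣP(Year 0)Q(Year 0) = 17452×2 + 136×3 + 147×14 + 369×8 = 34904 + 408 + 2058 + 2952 = 40322
L = 40533 / 40322 × 100 = 100.5233
Paasche component (current-period weights):
ΣP(Year 1)Q(Year 1) = 14360×2 + 161×4 + 162×12 + 309×9 = 28720 + 644 + 1944 + 2781 = 34089
ΣP(Year 1)Q(Year 0) = 14360×2 + 161×3 + 162×14 + 309×8 = 28720 + 483 + 2268 + 2472 = 33943
P = 34089 / 33943 × 100 = 100.4301
Fisher = √(L × P) = √(100.5233 × 100.4301) = 100.4767

100.48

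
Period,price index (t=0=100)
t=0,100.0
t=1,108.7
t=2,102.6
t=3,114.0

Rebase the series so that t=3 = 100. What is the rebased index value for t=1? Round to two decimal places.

Rebased(t=1) = 108.7 / 114.0 × 100 = 95.3509

95.35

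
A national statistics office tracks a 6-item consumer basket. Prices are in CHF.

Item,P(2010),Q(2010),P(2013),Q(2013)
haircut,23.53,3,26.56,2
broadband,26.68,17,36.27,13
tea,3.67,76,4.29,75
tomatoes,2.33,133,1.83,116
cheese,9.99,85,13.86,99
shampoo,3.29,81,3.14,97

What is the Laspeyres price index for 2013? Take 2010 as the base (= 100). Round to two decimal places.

Laspeyres price index uses base-period quantities as weights.
ΣP(2013)·Q(2010) = 26.56×3 + 36.27×17 + 4.29×76 + 1.83×133 + 13.86×85 + 3.14×81 = 79.68 + 616.59 + 326.04 + 243.39 + 1178.1 + 254.34 = 2698.14
ΣP(2010)·Q(2010) = 23.53×3 + 26.68×17 + 3.67×76 + 2.33×133 + 9.99×85 + 3.29×81 = 70.59 + 453.56 + 278.92 + 309.89 + 849.15 + 266.49 = 2228.6
Index = 2698.14 / 2228.6 × 100 = 121.0688

121.07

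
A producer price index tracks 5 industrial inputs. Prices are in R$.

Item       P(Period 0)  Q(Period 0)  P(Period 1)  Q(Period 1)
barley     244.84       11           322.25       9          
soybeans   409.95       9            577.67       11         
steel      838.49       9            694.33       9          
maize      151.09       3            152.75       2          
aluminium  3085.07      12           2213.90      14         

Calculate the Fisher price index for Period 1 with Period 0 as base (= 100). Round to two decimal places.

Laspeyres component (base-period weights):
ΣP(Period 1)Q(Period 0) = 322.25×11 + 577.67×9 + 694.33×9 + 152.75×3 + 2213.90×12 = 3544.75 + 5199.03 + 6248.97 + 458.25 + 26566.8 = 42017.8
ΣP(Period 0)Q(Period 0) = 244.84×11 + 409.95×9 + 838.49×9 + 151.09×3 + 3085.07×12 = 2693.24 + 3689.55 + 7546.41 + 453.27 + 37020.84 = 51403.31
L = 42017.8 / 51403.31 × 100 = 81.7414
Paasche component (current-period weights):
ΣP(Period 1)Q(Period 1) = 322.25×9 + 577.67×11 + 694.33×9 + 152.75×2 + 2213.90×14 = 2900.25 + 6354.37 + 6248.97 + 305.5 + 30994.6 = 46803.69
ΣP(Period 0)Q(Period 1) = 244.84×9 + 409.95×11 + 838.49×9 + 151.09×2 + 3085.07×14 = 2203.56 + 4509.45 + 7546.41 + 302.18 + 43190.98 = 57752.58
P = 46803.69 / 57752.58 × 100 = 81.0417
Fisher = √(L × P) = √(81.7414 × 81.0417) = 81.3908

81.39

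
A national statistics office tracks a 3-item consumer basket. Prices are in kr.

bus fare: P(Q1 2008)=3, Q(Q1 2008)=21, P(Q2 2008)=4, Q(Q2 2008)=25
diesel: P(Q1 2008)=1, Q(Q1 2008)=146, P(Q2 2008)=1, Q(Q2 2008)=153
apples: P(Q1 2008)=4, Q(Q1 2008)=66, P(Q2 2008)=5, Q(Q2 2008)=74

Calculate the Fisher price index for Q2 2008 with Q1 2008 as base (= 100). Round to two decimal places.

118.64

Laspeyres component (base-period weights):
ΣP(Q2 2008)Q(Q1 2008) = 4×21 + 1×146 + 5×66 = 84 + 146 + 330 = 560
ΣP(Q1 2008)Q(Q1 2008) = 3×21 + 1×146 + 4×66 = 63 + 146 + 264 = 473
L = 560 / 473 × 100 = 118.3932
Paasche component (current-period weights):
ΣP(Q2 2008)Q(Q2 2008) = 4×25 + 1×153 + 5×74 = 100 + 153 + 370 = 623
ΣP(Q1 2008)Q(Q2 2008) = 3×25 + 1×153 + 4×74 = 75 + 153 + 296 = 524
P = 623 / 524 × 100 = 118.8931
Fisher = √(L × P) = √(118.3932 × 118.8931) = 118.6429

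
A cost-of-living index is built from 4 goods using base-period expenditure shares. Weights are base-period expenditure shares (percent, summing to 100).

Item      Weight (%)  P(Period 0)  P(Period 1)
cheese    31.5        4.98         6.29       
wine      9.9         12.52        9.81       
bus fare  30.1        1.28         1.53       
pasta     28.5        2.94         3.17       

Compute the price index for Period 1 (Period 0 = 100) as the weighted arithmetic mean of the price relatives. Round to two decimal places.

114.25

cheese: 31.5 × (6.29/4.98) = 31.5 × 1.263052 = 39.7861
wine: 9.9 × (9.81/12.52) = 9.9 × 0.783546 = 7.7571
bus fare: 30.1 × (1.53/1.28) = 30.1 × 1.195312 = 35.9789
pasta: 28.5 × (3.17/2.94) = 28.5 × 1.078231 = 30.7296
Index = Σ wᵢ·(p₁ᵢ/p₀ᵢ) = 39.7861 + 7.7571 + 35.9789 + 30.7296 = 114.2518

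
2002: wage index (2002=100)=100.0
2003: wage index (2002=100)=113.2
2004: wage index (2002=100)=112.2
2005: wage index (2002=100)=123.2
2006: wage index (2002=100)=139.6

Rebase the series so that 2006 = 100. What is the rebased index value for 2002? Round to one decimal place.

71.6

Rebased(2002) = 100.0 / 139.6 × 100 = 71.6332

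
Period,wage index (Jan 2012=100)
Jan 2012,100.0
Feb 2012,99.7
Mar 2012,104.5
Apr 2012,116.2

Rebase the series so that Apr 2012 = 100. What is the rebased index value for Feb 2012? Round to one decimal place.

85.8

Rebased(Feb 2012) = 99.7 / 116.2 × 100 = 85.8003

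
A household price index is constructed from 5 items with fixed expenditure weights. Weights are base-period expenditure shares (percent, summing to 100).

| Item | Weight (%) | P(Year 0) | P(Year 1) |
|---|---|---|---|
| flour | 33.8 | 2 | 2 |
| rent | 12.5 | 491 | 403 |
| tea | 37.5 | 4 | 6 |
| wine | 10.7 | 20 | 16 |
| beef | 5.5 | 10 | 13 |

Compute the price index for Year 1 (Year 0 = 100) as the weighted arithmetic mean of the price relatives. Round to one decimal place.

flour: 33.8 × (2/2) = 33.8 × 1.000000 = 33.8000
rent: 12.5 × (403/491) = 12.5 × 0.820774 = 10.2597
tea: 37.5 × (6/4) = 37.5 × 1.500000 = 56.2500
wine: 10.7 × (16/20) = 10.7 × 0.800000 = 8.5600
beef: 5.5 × (13/10) = 5.5 × 1.300000 = 7.1500
Index = Σ wᵢ·(p₁ᵢ/p₀ᵢ) = 33.8000 + 10.2597 + 56.2500 + 8.5600 + 7.1500 = 116.0197

116.0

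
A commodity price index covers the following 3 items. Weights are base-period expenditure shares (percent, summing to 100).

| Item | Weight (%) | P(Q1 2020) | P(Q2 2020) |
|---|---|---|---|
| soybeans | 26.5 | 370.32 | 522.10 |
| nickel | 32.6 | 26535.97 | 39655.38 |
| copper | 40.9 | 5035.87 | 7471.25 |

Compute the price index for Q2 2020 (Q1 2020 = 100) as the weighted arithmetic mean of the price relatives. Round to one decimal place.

soybeans: 26.5 × (522.10/370.32) = 26.5 × 1.409862 = 37.3613
nickel: 32.6 × (39655.38/26535.97) = 32.6 × 1.494401 = 48.7175
copper: 40.9 × (7471.25/5035.87) = 40.9 × 1.483607 = 60.6795
Index = Σ wᵢ·(p₁ᵢ/p₀ᵢ) = 37.3613 + 48.7175 + 60.6795 = 146.7583

146.8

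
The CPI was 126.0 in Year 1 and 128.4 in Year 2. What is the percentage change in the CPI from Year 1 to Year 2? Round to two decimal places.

Change = (128.4 − 126.0) / 126.0 × 100
       = 2.4 / 126.0 × 100 = 1.9048%

1.90%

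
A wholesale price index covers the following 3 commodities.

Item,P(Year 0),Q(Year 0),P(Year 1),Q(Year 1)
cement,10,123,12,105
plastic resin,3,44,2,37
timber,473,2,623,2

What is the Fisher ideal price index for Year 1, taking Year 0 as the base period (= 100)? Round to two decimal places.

Laspeyres component (base-period weights):
ΣP(Year 1)Q(Year 0) = 12×123 + 2×44 + 623×2 = 1476 + 88 + 1246 = 2810
ΣP(Year 0)Q(Year 0) = 10×123 + 3×44 + 473×2 = 1230 + 132 + 946 = 2308
L = 2810 / 2308 × 100 = 121.7504
Paasche component (current-period weights):
ΣP(Year 1)Q(Year 1) = 12×105 + 2×37 + 623×2 = 1260 + 74 + 1246 = 2580
ΣP(Year 0)Q(Year 1) = 10×105 + 3×37 + 473×2 = 1050 + 111 + 946 = 2107
P = 2580 / 2107 × 100 = 122.4490
Fisher = √(L × P) = √(121.7504 × 122.4490) = 122.0992

122.10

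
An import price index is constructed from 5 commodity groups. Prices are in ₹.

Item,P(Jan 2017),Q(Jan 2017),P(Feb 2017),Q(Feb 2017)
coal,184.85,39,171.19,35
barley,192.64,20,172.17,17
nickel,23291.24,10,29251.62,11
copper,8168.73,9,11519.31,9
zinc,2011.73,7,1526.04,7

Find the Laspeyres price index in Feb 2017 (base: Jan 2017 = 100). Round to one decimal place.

Laspeyres price index uses base-period quantities as weights.
ΣP(Feb 2017)·Q(Jan 2017) = 171.19×39 + 172.17×20 + 29251.62×10 + 11519.31×9 + 1526.04×7 = 6676.41 + 3443.4 + 292516.2 + 103673.79 + 10682.28 = 416992.08
ΣP(Jan 2017)·Q(Jan 2017) = 184.85×39 + 192.64×20 + 23291.24×10 + 8168.73×9 + 2011.73×7 = 7209.15 + 3852.8 + 232912.4 + 73518.57 + 14082.11 = 331575.03
Index = 416992.08 / 331575.03 × 100 = 125.7610

125.8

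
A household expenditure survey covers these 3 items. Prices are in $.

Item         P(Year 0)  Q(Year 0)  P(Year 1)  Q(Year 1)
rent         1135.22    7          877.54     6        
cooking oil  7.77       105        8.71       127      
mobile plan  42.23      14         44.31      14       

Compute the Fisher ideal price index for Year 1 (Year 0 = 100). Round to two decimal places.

82.71

Laspeyres component (base-period weights):
ΣP(Year 1)Q(Year 0) = 877.54×7 + 8.71×105 + 44.31×14 = 6142.78 + 914.55 + 620.34 = 7677.67
ΣP(Year 0)Q(Year 0) = 1135.22×7 + 7.77×105 + 42.23×14 = 7946.54 + 815.85 + 591.22 = 9353.61
L = 7677.67 / 9353.61 × 100 = 82.0824
Paasche component (current-period weights):
ΣP(Year 1)Q(Year 1) = 877.54×6 + 8.71×127 + 44.31×14 = 5265.24 + 1106.17 + 620.34 = 6991.75
ΣP(Year 0)Q(Year 1) = 1135.22×6 + 7.77×127 + 42.23×14 = 6811.32 + 986.79 + 591.22 = 8389.33
P = 6991.75 / 8389.33 × 100 = 83.3410
Fisher = √(L × P) = √(82.0824 × 83.3410) = 82.7093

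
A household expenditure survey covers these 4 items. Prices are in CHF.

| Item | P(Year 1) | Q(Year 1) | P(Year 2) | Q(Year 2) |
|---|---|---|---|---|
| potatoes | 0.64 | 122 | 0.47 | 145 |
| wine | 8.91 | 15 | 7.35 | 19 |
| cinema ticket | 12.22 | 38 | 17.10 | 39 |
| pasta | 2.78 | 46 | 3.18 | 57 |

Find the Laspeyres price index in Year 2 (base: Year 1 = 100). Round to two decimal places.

119.86

Laspeyres price index uses base-period quantities as weights.
ΣP(Year 2)·Q(Year 1) = 0.47×122 + 7.35×15 + 17.10×38 + 3.18×46 = 57.34 + 110.25 + 649.8 + 146.28 = 963.67
ΣP(Year 1)·Q(Year 1) = 0.64×122 + 8.91×15 + 12.22×38 + 2.78×46 = 78.08 + 133.65 + 464.36 + 127.88 = 803.97
Index = 963.67 / 803.97 × 100 = 119.8639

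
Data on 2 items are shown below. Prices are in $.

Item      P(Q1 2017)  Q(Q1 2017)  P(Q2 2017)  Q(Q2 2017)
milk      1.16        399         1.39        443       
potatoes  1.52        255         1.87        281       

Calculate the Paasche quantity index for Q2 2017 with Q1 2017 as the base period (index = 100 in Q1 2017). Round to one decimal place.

Paasche quantity index uses current-period prices as weights.
ΣP(Q2 2017)·Q(Q2 2017) = 1.39×443 + 1.87×281 = 615.77 + 525.47 = 1141.24
ΣP(Q2 2017)·Q(Q1 2017) = 1.39×399 + 1.87×255 = 554.61 + 476.85 = 1031.46
Index = 1141.24 / 1031.46 × 100 = 110.6432

110.6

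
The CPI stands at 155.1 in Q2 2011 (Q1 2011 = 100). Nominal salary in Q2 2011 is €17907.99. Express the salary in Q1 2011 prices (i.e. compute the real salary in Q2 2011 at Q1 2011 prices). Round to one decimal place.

11546.1

Real = Nominal ÷ (Index/100) = 17907.99 ÷ (155.1/100)
     = 17907.99 ÷ 1.551 = 11546.0928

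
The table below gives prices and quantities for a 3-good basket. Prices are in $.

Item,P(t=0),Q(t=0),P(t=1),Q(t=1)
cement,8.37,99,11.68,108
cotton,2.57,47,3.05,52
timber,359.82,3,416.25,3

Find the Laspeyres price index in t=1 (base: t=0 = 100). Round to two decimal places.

Laspeyres price index uses base-period quantities as weights.
ΣP(t=1)·Q(t=0) = 11.68×99 + 3.05×47 + 416.25×3 = 1156.32 + 143.35 + 1248.75 = 2548.42
ΣP(t=0)·Q(t=0) = 8.37×99 + 2.57×47 + 359.82×3 = 828.63 + 120.79 + 1079.46 = 2028.88
Index = 2548.42 / 2028.88 × 100 = 125.6072

125.61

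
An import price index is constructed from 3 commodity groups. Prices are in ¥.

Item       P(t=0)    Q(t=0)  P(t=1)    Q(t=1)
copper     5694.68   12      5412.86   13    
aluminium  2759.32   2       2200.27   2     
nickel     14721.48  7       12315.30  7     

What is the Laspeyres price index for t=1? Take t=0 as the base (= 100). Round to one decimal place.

Laspeyres price index uses base-period quantities as weights.
ΣP(t=1)·Q(t=0) = 5412.86×12 + 2200.27×2 + 12315.30×7 = 64954.32 + 4400.54 + 86207.1 = 155561.96
ΣP(t=0)·Q(t=0) = 5694.68×12 + 2759.32×2 + 14721.48×7 = 68336.16 + 5518.64 + 103050.36 = 176905.16
Index = 155561.96 / 176905.16 × 100 = 87.9352

87.9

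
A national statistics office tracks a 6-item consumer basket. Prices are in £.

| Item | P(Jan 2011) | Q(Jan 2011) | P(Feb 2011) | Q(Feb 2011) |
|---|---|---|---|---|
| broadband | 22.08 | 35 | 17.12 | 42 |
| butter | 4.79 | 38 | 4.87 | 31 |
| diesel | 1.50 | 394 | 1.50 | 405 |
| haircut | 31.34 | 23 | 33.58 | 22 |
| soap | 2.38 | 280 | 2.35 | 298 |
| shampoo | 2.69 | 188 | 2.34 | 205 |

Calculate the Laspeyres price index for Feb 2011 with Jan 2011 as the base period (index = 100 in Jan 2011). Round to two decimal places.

94.38

Laspeyres price index uses base-period quantities as weights.
ΣP(Feb 2011)·Q(Jan 2011) = 17.12×35 + 4.87×38 + 1.50×394 + 33.58×23 + 2.35×280 + 2.34×188 = 599.2 + 185.06 + 591 + 772.34 + 658 + 439.92 = 3245.52
ΣP(Jan 2011)·Q(Jan 2011) = 22.08×35 + 4.79×38 + 1.50×394 + 31.34×23 + 2.38×280 + 2.69×188 = 772.8 + 182.02 + 591 + 720.82 + 666.4 + 505.72 = 3438.76
Index = 3245.52 / 3438.76 × 100 = 94.3805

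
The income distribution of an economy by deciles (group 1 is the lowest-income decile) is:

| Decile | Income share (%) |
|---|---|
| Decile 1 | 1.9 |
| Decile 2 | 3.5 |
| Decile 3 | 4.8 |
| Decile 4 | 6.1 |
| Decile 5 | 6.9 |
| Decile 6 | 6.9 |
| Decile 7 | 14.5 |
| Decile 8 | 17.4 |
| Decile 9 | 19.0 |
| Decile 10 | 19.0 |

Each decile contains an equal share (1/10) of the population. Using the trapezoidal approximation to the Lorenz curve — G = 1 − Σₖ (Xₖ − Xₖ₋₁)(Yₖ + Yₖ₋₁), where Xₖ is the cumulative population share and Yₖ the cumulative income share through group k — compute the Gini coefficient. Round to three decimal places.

Cumulative income shares Yₖ: 0.0190, 0.0540, 0.1020, 0.1630, 0.2320, 0.3010, 0.4460, 0.6200, 0.8100, 1.0000
Σ (Xₖ−Xₖ₋₁)(Yₖ+Yₖ₋₁) = (1/10)(0.0190+0.0000) + (1/10)(0.0540+0.0190) + (1/10)(0.1020+0.0540) + (1/10)(0.1630+0.1020) + (1/10)(0.2320+0.1630) + (1/10)(0.3010+0.2320) + (1/10)(0.4460+0.3010) + (1/10)(0.6200+0.4460) + (1/10)(0.8100+0.6200) + (1/10)(1.0000+0.8100)
  = 0.0019 + 0.0073 + 0.0156 + 0.0265 + 0.0395 + 0.0533 + 0.0747 + 0.1066 + 0.1430 + 0.1810 = 0.6494
G = 1 − 0.6494 = 0.3506

0.351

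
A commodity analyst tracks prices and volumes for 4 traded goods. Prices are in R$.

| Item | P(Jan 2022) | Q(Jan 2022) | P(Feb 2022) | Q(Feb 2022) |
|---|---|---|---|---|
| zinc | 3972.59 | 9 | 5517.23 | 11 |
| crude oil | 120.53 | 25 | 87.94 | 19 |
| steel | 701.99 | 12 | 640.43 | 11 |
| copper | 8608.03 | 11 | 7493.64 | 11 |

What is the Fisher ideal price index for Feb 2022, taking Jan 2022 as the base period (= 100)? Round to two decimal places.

Laspeyres component (base-period weights):
ΣP(Feb 2022)Q(Jan 2022) = 5517.23×9 + 87.94×25 + 640.43×12 + 7493.64×11 = 49655.07 + 2198.5 + 7685.16 + 82430.04 = 141968.77
ΣP(Jan 2022)Q(Jan 2022) = 3972.59×9 + 120.53×25 + 701.99×12 + 8608.03×11 = 35753.31 + 3013.25 + 8423.88 + 94688.33 = 141878.77
L = 141968.77 / 141878.77 × 100 = 100.0634
Paasche component (current-period weights):
ΣP(Feb 2022)Q(Feb 2022) = 5517.23×11 + 87.94×19 + 640.43×11 + 7493.64×11 = 60689.53 + 1670.86 + 7044.73 + 82430.04 = 151835.16
ΣP(Jan 2022)Q(Feb 2022) = 3972.59×11 + 120.53×19 + 701.99×11 + 8608.03×11 = 43698.49 + 2290.07 + 7721.89 + 94688.33 = 148398.78
P = 151835.16 / 148398.78 × 100 = 102.3156
Fisher = √(L × P) = √(100.0634 × 102.3156) = 101.1833

101.18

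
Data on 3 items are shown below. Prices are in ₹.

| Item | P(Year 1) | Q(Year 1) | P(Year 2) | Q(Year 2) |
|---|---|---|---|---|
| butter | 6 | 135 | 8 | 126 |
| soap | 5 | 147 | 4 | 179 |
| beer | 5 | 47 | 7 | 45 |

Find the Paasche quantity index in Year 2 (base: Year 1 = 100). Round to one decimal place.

102.1

Paasche quantity index uses current-period prices as weights.
ΣP(Year 2)·Q(Year 2) = 8×126 + 4×179 + 7×45 = 1008 + 716 + 315 = 2039
ΣP(Year 2)·Q(Year 1) = 8×135 + 4×147 + 7×47 = 1080 + 588 + 329 = 1997
Index = 2039 / 1997 × 100 = 102.1032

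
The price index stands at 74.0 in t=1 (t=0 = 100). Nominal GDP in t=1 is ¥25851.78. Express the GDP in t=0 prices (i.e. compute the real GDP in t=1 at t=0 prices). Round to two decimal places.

34934.84

Real = Nominal ÷ (Index/100) = 25851.78 ÷ (74.0/100)
     = 25851.78 ÷ 0.740 = 34934.8378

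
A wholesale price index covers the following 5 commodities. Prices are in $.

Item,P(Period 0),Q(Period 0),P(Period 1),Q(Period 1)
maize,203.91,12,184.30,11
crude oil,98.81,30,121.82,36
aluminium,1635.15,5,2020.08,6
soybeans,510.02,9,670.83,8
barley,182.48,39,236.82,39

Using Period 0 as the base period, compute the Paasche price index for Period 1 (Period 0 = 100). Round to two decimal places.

Paasche price index uses current-period quantities as weights.
ΣP(Period 1)·Q(Period 1) = 184.30×11 + 121.82×36 + 2020.08×6 + 670.83×8 + 236.82×39 = 2027.3 + 4385.52 + 12120.48 + 5366.64 + 9235.98 = 33135.92
ΣP(Period 0)·Q(Period 1) = 203.91×11 + 98.81×36 + 1635.15×6 + 510.02×8 + 182.48×39 = 2243.01 + 3557.16 + 9810.9 + 4080.16 + 7116.72 = 26807.95
Index = 33135.92 / 26807.95 × 100 = 123.6048

123.60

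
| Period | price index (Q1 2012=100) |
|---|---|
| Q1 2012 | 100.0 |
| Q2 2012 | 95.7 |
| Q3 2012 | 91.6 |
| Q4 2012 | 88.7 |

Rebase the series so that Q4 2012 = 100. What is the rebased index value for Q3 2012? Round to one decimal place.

Rebased(Q3 2012) = 91.6 / 88.7 × 100 = 103.2694

103.3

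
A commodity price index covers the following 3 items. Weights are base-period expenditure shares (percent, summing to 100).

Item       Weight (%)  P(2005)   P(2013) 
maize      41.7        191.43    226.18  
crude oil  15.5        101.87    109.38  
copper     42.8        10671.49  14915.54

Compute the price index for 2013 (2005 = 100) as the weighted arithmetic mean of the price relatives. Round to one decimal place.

maize: 41.7 × (226.18/191.43) = 41.7 × 1.181528 = 49.2697
crude oil: 15.5 × (109.38/101.87) = 15.5 × 1.073721 = 16.6427
copper: 42.8 × (14915.54/10671.49) = 42.8 × 1.397700 = 59.8216
Index = Σ wᵢ·(p₁ᵢ/p₀ᵢ) = 49.2697 + 16.6427 + 59.8216 = 125.7340

125.7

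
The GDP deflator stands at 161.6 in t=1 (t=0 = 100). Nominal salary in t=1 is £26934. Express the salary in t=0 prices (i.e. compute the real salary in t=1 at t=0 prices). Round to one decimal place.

Real = Nominal ÷ (Index/100) = 26934 ÷ (161.6/100)
     = 26934 ÷ 1.616 = 16667.0792

16667.1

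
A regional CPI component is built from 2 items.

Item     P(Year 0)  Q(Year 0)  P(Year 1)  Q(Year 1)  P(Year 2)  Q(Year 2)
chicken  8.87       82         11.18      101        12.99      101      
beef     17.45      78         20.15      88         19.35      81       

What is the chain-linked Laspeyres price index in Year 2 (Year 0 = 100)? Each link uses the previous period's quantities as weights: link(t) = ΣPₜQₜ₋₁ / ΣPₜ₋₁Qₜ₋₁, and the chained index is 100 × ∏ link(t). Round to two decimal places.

Link Year 0→Year 1:
ΣP(Year 1)Q(Year 0) = 11.18×82 + 20.15×78 = 916.76 + 1571.7 = 2488.46
ΣP(Year 0)Q(Year 0) = 8.87×82 + 17.45×78 = 727.34 + 1361.1 = 2088.44
link = 2488.46/2088.44 = 1.191540
Link Year 1→Year 2:
ΣP(Year 2)Q(Year 1) = 12.99×101 + 19.35×88 = 1311.99 + 1702.8 = 3014.79
ΣP(Year 1)Q(Year 1) = 11.18×101 + 20.15×88 = 1129.18 + 1773.2 = 2902.38
link = 3014.79/2902.38 = 1.038730
Chained index = 100 × 1.191540 × 1.038730 = 123.7689

123.77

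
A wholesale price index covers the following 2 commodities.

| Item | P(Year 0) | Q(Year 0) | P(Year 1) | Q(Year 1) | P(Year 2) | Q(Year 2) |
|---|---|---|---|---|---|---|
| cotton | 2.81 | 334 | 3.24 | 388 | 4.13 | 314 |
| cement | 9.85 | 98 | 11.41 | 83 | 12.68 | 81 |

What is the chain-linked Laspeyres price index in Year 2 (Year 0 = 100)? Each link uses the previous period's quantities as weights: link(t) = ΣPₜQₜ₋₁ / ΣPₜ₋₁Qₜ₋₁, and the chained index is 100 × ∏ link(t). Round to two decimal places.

139.21

Link Year 0→Year 1:
ΣP(Year 1)Q(Year 0) = 3.24×334 + 11.41×98 = 1082.16 + 1118.18 = 2200.34
ΣP(Year 0)Q(Year 0) = 2.81×334 + 9.85×98 = 938.54 + 965.3 = 1903.84
link = 2200.34/1903.84 = 1.155738
Link Year 1→Year 2:
ΣP(Year 2)Q(Year 1) = 4.13×388 + 12.68×83 = 1602.44 + 1052.44 = 2654.88
ΣP(Year 1)Q(Year 1) = 3.24×388 + 11.41×83 = 1257.12 + 947.03 = 2204.15
link = 2654.88/2204.15 = 1.204492
Chained index = 100 × 1.155738 × 1.204492 = 139.2076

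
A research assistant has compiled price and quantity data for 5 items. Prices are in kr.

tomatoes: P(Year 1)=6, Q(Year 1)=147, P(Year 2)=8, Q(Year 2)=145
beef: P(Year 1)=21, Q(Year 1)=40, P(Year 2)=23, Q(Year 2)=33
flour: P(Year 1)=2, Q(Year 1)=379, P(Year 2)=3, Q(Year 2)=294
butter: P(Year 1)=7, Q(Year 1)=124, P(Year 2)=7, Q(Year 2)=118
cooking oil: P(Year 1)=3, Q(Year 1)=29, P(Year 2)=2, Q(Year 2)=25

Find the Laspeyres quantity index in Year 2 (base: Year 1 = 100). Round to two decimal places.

Laspeyres quantity index uses base-period prices as weights.
ΣP(Year 1)·Q(Year 2) = 6×145 + 21×33 + 2×294 + 7×118 + 3×25 = 870 + 693 + 588 + 826 + 75 = 3052
ΣP(Year 1)·Q(Year 1) = 6×147 + 21×40 + 2×379 + 7×124 + 3×29 = 882 + 840 + 758 + 868 + 87 = 3435
Index = 3052 / 3435 × 100 = 88.8501

88.85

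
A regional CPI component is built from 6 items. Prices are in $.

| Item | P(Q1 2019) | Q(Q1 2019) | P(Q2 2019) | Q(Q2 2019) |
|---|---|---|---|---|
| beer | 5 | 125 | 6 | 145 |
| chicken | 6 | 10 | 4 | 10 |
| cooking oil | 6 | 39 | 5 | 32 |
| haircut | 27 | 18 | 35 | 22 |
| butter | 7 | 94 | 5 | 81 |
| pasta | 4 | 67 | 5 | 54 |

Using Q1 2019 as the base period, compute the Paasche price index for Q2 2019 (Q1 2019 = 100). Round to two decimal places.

106.84

Paasche price index uses current-period quantities as weights.
ΣP(Q2 2019)·Q(Q2 2019) = 6×145 + 4×10 + 5×32 + 35×22 + 5×81 + 5×54 = 870 + 40 + 160 + 770 + 405 + 270 = 2515
ΣP(Q1 2019)·Q(Q2 2019) = 5×145 + 6×10 + 6×32 + 27×22 + 7×81 + 4×54 = 725 + 60 + 192 + 594 + 567 + 216 = 2354
Index = 2515 / 2354 × 100 = 106.8394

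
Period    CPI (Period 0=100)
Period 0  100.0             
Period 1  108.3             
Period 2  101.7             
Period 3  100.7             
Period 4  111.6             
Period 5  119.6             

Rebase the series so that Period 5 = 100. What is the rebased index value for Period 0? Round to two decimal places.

Rebased(Period 0) = 100.0 / 119.6 × 100 = 83.6120

83.61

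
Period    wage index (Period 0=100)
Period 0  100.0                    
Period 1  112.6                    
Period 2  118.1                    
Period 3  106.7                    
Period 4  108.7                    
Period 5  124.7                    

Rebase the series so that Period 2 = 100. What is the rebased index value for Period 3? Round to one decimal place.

Rebased(Period 3) = 106.7 / 118.1 × 100 = 90.3472

90.3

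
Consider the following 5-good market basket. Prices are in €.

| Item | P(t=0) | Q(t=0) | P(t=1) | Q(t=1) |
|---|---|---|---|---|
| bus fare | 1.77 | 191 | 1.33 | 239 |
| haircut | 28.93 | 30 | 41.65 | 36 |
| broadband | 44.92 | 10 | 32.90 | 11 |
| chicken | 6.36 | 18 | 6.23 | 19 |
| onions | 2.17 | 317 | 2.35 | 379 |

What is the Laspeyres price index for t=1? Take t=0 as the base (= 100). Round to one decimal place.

109.4

Laspeyres price index uses base-period quantities as weights.
ΣP(t=1)·Q(t=0) = 1.33×191 + 41.65×30 + 32.90×10 + 6.23×18 + 2.35×317 = 254.03 + 1249.5 + 329 + 112.14 + 744.95 = 2689.62
ΣP(t=0)·Q(t=0) = 1.77×191 + 28.93×30 + 44.92×10 + 6.36×18 + 2.17×317 = 338.07 + 867.9 + 449.2 + 114.48 + 687.89 = 2457.54
Index = 2689.62 / 2457.54 × 100 = 109.4436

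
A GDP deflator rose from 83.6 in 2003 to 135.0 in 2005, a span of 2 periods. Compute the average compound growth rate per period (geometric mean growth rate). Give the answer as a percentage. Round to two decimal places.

27.08%

Growth factor = (135.0/83.6)^(1/2) = (1.614833)^(1/2) = 1.270761
Growth rate = 1.270761 − 1 = 0.270761 = 27.0761%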